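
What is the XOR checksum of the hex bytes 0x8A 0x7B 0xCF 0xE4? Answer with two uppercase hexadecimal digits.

DA

XOR the bytes together:
  start with 0x8A
  0x8A ⊕ 0x7B = 0xF1
  0xF1 ⊕ 0xCF = 0x3E
  0x3E ⊕ 0xE4 = 0xDA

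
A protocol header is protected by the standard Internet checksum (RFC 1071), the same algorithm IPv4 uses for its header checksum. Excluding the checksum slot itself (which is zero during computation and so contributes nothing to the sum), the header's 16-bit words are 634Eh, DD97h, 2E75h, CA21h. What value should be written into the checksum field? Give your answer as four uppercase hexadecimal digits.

One's-complement addition (fold any carry out of bit 15 back into bit 0):
  0x634E + 0xDD97 = 0x140E5 → wrap carry → 0x40E6
  0x40E6 + 0x2E75 = 0x06F5B
  0x6F5B + 0xCA21 = 0x1397C → wrap carry → 0x397D
One's-complement sum = 0x397D.
Checksum = ~0x397D & 0xFFFF = 0xC682.

C682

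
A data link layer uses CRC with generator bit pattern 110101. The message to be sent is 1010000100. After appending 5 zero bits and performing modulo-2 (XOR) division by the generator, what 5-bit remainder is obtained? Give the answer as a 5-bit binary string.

01101

Append 5 zeros: 101000010000000. Divide by 110101 (XOR where the leading bit is 1):
  pos 0: 101000 XOR 110101 = 011101
  pos 1: 111010 XOR 110101 = 001111
  pos 3: 111110 XOR 110101 = 001011
  pos 5: 101100 XOR 110101 = 011001
  pos 6: 110010 XOR 110101 = 000111
  pos 9: 111000 XOR 110101 = 001101
Remainder (last 5 bits) = 01101. This is the CRC / FCS.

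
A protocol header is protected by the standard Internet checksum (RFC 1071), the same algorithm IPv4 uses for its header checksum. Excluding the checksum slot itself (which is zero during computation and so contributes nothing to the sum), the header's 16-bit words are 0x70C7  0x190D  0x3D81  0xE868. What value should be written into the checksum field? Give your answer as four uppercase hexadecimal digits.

One's-complement addition (fold any carry out of bit 15 back into bit 0):
  0x70C7 + 0x190D = 0x089D4
  0x89D4 + 0x3D81 = 0x0C755
  0xC755 + 0xE868 = 0x1AFBD → wrap carry → 0xAFBE
One's-complement sum = 0xAFBE.
Checksum = ~0xAFBE & 0xFFFF = 0x5041.

5041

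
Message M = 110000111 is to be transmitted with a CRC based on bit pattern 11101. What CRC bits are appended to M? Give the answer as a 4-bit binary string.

Append 4 zeros: 1100001110000. Divide by 11101 (XOR where the leading bit is 1):
  pos 0: 11000 XOR 11101 = 00101
  pos 2: 10101 XOR 11101 = 01000
  pos 3: 10001 XOR 11101 = 01100
  pos 4: 11001 XOR 11101 = 00100
  pos 6: 10000 XOR 11101 = 01101
  pos 7: 11010 XOR 11101 = 00111
Remainder (last 4 bits) = 1110. This is the CRC / FCS.

1110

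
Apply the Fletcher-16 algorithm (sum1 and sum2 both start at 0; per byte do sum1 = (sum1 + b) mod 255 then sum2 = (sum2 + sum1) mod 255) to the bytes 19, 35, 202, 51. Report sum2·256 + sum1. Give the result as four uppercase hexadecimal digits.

Running sums (mod 255):
  after byte 0 (19): sum1=19, sum2=19
  after byte 1 (35): sum1=54, sum2=73
  after byte 2 (202): sum1=1, sum2=74
  after byte 3 (51): sum1=52, sum2=126
Checksum = sum2·256 + sum1 = 126·256 + 52 = 32308 = 0x7E34.

7E34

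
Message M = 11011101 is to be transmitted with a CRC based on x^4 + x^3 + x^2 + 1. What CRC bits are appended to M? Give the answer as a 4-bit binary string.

0101

Append 4 zeros: 110111010000. Divide by 11101 (XOR where the leading bit is 1):
  pos 0: 11011 XOR 11101 = 00110
  pos 2: 11010 XOR 11101 = 00111
  pos 4: 11110 XOR 11101 = 00011
  pos 7: 11000 XOR 11101 = 00101
Remainder (last 4 bits) = 0101. This is the CRC / FCS.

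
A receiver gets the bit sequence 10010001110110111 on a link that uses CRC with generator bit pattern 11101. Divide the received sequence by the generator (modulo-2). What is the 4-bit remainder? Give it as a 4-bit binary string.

Modulo-2 division of 10010001110110111 by 11101:
  pos 0: 10010 XOR 11101 = 01111
  pos 1: 11110 XOR 11101 = 00011
  pos 4: 11011 XOR 11101 = 00110
  pos 6: 11010 XOR 11101 = 00111
  pos 8: 11111 XOR 11101 = 00010
  pos 11: 10011 XOR 11101 = 01110
  pos 12: 11101 XOR 11101 = 00000
Remainder = 0000 (zero — the frame passes the CRC check).

0000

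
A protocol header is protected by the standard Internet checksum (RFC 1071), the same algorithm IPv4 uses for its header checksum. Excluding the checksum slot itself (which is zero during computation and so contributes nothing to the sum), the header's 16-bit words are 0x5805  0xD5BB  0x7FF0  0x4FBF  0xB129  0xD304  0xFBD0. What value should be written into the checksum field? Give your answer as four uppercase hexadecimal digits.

One's-complement addition (fold any carry out of bit 15 back into bit 0):
  0x5805 + 0xD5BB = 0x12DC0 → wrap carry → 0x2DC1
  0x2DC1 + 0x7FF0 = 0x0ADB1
  0xADB1 + 0x4FBF = 0x0FD70
  0xFD70 + 0xB129 = 0x1AE99 → wrap carry → 0xAE9A
  0xAE9A + 0xD304 = 0x1819E → wrap carry → 0x819F
  0x819F + 0xFBD0 = 0x17D6F → wrap carry → 0x7D70
One's-complement sum = 0x7D70.
Checksum = ~0x7D70 & 0xFFFF = 0x828F.

828F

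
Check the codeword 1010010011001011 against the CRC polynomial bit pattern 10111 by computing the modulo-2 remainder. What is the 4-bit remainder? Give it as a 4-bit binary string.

0000

Modulo-2 division of 1010010011001011 by 10111:
  pos 0: 10100 XOR 10111 = 00011
  pos 3: 11100 XOR 10111 = 01011
  pos 4: 10111 XOR 10111 = 00000
  pos 9: 10010 XOR 10111 = 00101
  pos 11: 10111 XOR 10111 = 00000
Remainder = 0000 (zero — the frame passes the CRC check).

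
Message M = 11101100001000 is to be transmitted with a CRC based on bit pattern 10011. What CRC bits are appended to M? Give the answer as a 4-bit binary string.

1110

Append 4 zeros: 111011000010000000. Divide by 10011 (XOR where the leading bit is 1):
  pos 0: 11101 XOR 10011 = 01110
  pos 1: 11101 XOR 10011 = 01110
  pos 2: 11100 XOR 10011 = 01111
  pos 3: 11110 XOR 10011 = 01101
  pos 4: 11010 XOR 10011 = 01001
  pos 5: 10010 XOR 10011 = 00001
  pos 9: 11000 XOR 10011 = 01011
  pos 10: 10110 XOR 10011 = 00101
  pos 12: 10100 XOR 10011 = 00111
Remainder (last 4 bits) = 1110. This is the CRC / FCS.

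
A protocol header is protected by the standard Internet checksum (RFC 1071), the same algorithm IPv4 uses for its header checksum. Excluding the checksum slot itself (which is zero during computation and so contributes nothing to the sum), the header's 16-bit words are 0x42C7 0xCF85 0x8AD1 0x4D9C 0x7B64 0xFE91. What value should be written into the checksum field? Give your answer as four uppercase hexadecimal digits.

One's-complement addition (fold any carry out of bit 15 back into bit 0):
  0x42C7 + 0xCF85 = 0x1124C → wrap carry → 0x124D
  0x124D + 0x8AD1 = 0x09D1E
  0x9D1E + 0x4D9C = 0x0EABA
  0xEABA + 0x7B64 = 0x1661E → wrap carry → 0x661F
  0x661F + 0xFE91 = 0x164B0 → wrap carry → 0x64B1
One's-complement sum = 0x64B1.
Checksum = ~0x64B1 & 0xFFFF = 0x9B4E.

9B4E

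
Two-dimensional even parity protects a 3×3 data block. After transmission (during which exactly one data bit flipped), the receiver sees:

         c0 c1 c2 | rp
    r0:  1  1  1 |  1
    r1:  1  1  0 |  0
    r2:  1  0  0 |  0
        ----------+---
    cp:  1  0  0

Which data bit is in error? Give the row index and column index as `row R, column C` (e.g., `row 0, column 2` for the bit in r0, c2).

Recompute each row's even parity and compare to rp:
  r0: data parity 1, sent rp 1 → ok
  r1: data parity 0, sent rp 0 → ok
  r2: data parity 1, sent rp 0 → mismatch
Recompute each column's even parity and compare to cp:
  c0: data parity 1, sent cp 1 → ok
  c1: data parity 0, sent cp 0 → ok
  c2: data parity 1, sent cp 0 → mismatch
Exactly one row (r2) and one column (c2) fail → the flipped bit is at their intersection.

row 2, column 2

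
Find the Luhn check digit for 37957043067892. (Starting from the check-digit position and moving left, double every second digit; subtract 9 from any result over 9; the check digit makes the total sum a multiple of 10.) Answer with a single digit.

5

Partial digits right→left: 2 9 8 7 6 0 3 4 0 7 5 9 7 3
Double every second digit counting from the check-digit position (so the 1st, 3rd, 5th, ... of the partial from the right).
  doubled (with −9 where >9): 4 7 3 6 0 1 5 → sum 26
  kept as-is: 9 7 0 4 7 9 3 → sum 39
Total = 26 + 39 = 65.
Check digit = (10 − (65 mod 10)) mod 10 = 5.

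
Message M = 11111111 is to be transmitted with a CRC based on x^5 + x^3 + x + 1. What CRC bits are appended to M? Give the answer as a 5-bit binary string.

Append 5 zeros: 1111111100000. Divide by 101011 (XOR where the leading bit is 1):
  pos 0: 111111 XOR 101011 = 010100
  pos 1: 101001 XOR 101011 = 000010
  pos 5: 101000 XOR 101011 = 000011
Remainder (last 5 bits) = 01100. This is the CRC / FCS.

01100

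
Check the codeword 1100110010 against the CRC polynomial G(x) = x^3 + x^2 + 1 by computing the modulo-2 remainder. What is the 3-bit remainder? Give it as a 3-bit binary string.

000

Modulo-2 division of 1100110010 by 1101:
  pos 0: 1100 XOR 1101 = 0001
  pos 3: 1110 XOR 1101 = 0011
  pos 5: 1101 XOR 1101 = 0000
Remainder = 000 (zero — the frame passes the CRC check).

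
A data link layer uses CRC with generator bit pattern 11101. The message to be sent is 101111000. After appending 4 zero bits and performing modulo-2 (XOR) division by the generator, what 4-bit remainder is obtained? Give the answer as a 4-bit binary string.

1000

Append 4 zeros: 1011110000000. Divide by 11101 (XOR where the leading bit is 1):
  pos 0: 10111 XOR 11101 = 01010
  pos 1: 10101 XOR 11101 = 01000
  pos 2: 10000 XOR 11101 = 01101
  pos 3: 11010 XOR 11101 = 00111
  pos 5: 11100 XOR 11101 = 00001
Remainder (last 4 bits) = 1000. This is the CRC / FCS.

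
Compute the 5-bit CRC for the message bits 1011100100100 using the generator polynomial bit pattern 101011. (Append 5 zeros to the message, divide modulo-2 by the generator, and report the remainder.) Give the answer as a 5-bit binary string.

Append 5 zeros: 101110010010000000. Divide by 101011 (XOR where the leading bit is 1):
  pos 0: 101110 XOR 101011 = 000101
  pos 3: 101010 XOR 101011 = 000001
  pos 8: 101000 XOR 101011 = 000011
  pos 12: 110000 XOR 101011 = 011011
Remainder (last 5 bits) = 11011. This is the CRC / FCS.

11011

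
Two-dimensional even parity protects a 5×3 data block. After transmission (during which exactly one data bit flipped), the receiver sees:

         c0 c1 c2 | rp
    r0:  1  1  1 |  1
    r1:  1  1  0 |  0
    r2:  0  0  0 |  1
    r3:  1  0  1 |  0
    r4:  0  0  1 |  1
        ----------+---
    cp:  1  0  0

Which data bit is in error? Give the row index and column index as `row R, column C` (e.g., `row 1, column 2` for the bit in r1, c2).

row 2, column 2

Recompute each row's even parity and compare to rp:
  r0: data parity 1, sent rp 1 → ok
  r1: data parity 0, sent rp 0 → ok
  r2: data parity 0, sent rp 1 → mismatch
  r3: data parity 0, sent rp 0 → ok
  r4: data parity 1, sent rp 1 → ok
Recompute each column's even parity and compare to cp:
  c0: data parity 1, sent cp 1 → ok
  c1: data parity 0, sent cp 0 → ok
  c2: data parity 1, sent cp 0 → mismatch
Exactly one row (r2) and one column (c2) fail → the flipped bit is at their intersection.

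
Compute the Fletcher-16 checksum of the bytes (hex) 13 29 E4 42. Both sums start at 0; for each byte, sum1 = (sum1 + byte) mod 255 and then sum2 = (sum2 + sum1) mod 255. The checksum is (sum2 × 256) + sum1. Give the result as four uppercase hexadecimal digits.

D363

Running sums (mod 255):
  after byte 0 (13): sum1=19, sum2=19
  after byte 1 (29): sum1=60, sum2=79
  after byte 2 (E4): sum1=33, sum2=112
  after byte 3 (42): sum1=99, sum2=211
Checksum = sum2·256 + sum1 = 211·256 + 99 = 54115 = 0xD363.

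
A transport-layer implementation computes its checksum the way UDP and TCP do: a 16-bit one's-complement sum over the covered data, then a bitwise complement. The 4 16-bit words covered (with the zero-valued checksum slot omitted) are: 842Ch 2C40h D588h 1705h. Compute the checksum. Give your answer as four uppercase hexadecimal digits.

6305

One's-complement addition (fold any carry out of bit 15 back into bit 0):
  0x842C + 0x2C40 = 0x0B06C
  0xB06C + 0xD588 = 0x185F4 → wrap carry → 0x85F5
  0x85F5 + 0x1705 = 0x09CFA
One's-complement sum = 0x9CFA.
Checksum = ~0x9CFA & 0xFFFF = 0x6305.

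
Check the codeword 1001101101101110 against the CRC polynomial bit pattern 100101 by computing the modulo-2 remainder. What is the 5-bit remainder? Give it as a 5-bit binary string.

Modulo-2 division of 1001101101101110 by 100101:
  pos 0: 100110 XOR 100101 = 000011
  pos 4: 111101 XOR 100101 = 011000
  pos 5: 110001 XOR 100101 = 010100
  pos 6: 101000 XOR 100101 = 001101
  pos 8: 110111 XOR 100101 = 010010
  pos 9: 100101 XOR 100101 = 000000
Remainder = 00000 (zero — the frame passes the CRC check).

00000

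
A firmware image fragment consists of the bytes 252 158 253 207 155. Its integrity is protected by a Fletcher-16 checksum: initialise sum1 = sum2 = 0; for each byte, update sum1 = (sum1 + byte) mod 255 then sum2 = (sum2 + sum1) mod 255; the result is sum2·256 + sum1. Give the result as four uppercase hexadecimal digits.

A005

Running sums (mod 255):
  after byte 0 (252): sum1=252, sum2=252
  after byte 1 (158): sum1=155, sum2=152
  after byte 2 (253): sum1=153, sum2=50
  after byte 3 (207): sum1=105, sum2=155
  after byte 4 (155): sum1=5, sum2=160
Checksum = sum2·256 + sum1 = 160·256 + 5 = 40965 = 0xA005.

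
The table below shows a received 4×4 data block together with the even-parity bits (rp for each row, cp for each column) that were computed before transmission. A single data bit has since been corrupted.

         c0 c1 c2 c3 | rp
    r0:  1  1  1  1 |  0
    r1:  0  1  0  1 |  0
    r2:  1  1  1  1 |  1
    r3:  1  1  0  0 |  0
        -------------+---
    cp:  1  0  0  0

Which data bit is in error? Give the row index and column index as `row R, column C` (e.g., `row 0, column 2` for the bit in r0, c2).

Recompute each row's even parity and compare to rp:
  r0: data parity 0, sent rp 0 → ok
  r1: data parity 0, sent rp 0 → ok
  r2: data parity 0, sent rp 1 → mismatch
  r3: data parity 0, sent rp 0 → ok
Recompute each column's even parity and compare to cp:
  c0: data parity 1, sent cp 1 → ok
  c1: data parity 0, sent cp 0 → ok
  c2: data parity 0, sent cp 0 → ok
  c3: data parity 1, sent cp 0 → mismatch
Exactly one row (r2) and one column (c3) fail → the flipped bit is at their intersection.

row 2, column 3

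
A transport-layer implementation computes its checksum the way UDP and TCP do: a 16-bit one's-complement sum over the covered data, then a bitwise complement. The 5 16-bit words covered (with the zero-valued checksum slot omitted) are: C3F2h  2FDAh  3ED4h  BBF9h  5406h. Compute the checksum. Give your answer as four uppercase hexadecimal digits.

One's-complement addition (fold any carry out of bit 15 back into bit 0):
  0xC3F2 + 0x2FDA = 0x0F3CC
  0xF3CC + 0x3ED4 = 0x132A0 → wrap carry → 0x32A1
  0x32A1 + 0xBBF9 = 0x0EE9A
  0xEE9A + 0x5406 = 0x142A0 → wrap carry → 0x42A1
One's-complement sum = 0x42A1.
Checksum = ~0x42A1 & 0xFFFF = 0xBD5E.

BD5E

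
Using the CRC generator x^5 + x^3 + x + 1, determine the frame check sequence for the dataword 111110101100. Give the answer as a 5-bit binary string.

01001

Append 5 zeros: 11111010110000000. Divide by 101011 (XOR where the leading bit is 1):
  pos 0: 111110 XOR 101011 = 010101
  pos 1: 101011 XOR 101011 = 000000
  pos 8: 110000 XOR 101011 = 011011
  pos 9: 110110 XOR 101011 = 011101
  pos 10: 111010 XOR 101011 = 010001
  pos 11: 100010 XOR 101011 = 001001
Remainder (last 5 bits) = 01001. This is the CRC / FCS.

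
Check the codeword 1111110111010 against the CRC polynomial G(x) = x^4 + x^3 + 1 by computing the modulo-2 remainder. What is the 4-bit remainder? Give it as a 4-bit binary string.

0000

Modulo-2 division of 1111110111010 by 11001:
  pos 0: 11111 XOR 11001 = 00110
  pos 2: 11010 XOR 11001 = 00011
  pos 5: 11111 XOR 11001 = 00110
  pos 7: 11001 XOR 11001 = 00000
Remainder = 0000 (zero — the frame passes the CRC check).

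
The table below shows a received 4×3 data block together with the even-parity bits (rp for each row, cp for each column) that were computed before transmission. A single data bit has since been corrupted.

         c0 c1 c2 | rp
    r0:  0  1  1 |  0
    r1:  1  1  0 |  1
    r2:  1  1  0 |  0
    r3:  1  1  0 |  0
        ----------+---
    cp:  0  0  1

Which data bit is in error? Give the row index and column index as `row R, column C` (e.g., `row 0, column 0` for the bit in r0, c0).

row 1, column 0

Recompute each row's even parity and compare to rp:
  r0: data parity 0, sent rp 0 → ok
  r1: data parity 0, sent rp 1 → mismatch
  r2: data parity 0, sent rp 0 → ok
  r3: data parity 0, sent rp 0 → ok
Recompute each column's even parity and compare to cp:
  c0: data parity 1, sent cp 0 → mismatch
  c1: data parity 0, sent cp 0 → ok
  c2: data parity 1, sent cp 1 → ok
Exactly one row (r1) and one column (c0) fail → the flipped bit is at their intersection.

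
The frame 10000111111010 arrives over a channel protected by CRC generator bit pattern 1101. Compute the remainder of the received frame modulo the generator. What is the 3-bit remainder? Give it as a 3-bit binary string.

000

Modulo-2 division of 10000111111010 by 1101:
  pos 0: 1000 XOR 1101 = 0101
  pos 1: 1010 XOR 1101 = 0111
  pos 2: 1111 XOR 1101 = 0010
  pos 4: 1011 XOR 1101 = 0110
  pos 5: 1101 XOR 1101 = 0000
  pos 9: 1101 XOR 1101 = 0000
Remainder = 000 (zero — the frame passes the CRC check).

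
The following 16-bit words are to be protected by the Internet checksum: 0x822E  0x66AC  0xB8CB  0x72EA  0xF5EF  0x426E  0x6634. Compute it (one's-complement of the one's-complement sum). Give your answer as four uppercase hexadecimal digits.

One's-complement addition (fold any carry out of bit 15 back into bit 0):
  0x822E + 0x66AC = 0x0E8DA
  0xE8DA + 0xB8CB = 0x1A1A5 → wrap carry → 0xA1A6
  0xA1A6 + 0x72EA = 0x11490 → wrap carry → 0x1491
  0x1491 + 0xF5EF = 0x10A80 → wrap carry → 0x0A81
  0x0A81 + 0x426E = 0x04CEF
  0x4CEF + 0x6634 = 0x0B323
One's-complement sum = 0xB323.
Checksum = ~0xB323 & 0xFFFF = 0x4CDC.

4CDC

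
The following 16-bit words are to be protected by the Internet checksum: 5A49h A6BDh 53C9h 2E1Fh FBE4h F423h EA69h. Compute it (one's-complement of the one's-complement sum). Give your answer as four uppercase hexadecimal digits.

A29D

One's-complement addition (fold any carry out of bit 15 back into bit 0):
  0x5A49 + 0xA6BD = 0x10106 → wrap carry → 0x0107
  0x0107 + 0x53C9 = 0x054D0
  0x54D0 + 0x2E1F = 0x082EF
  0x82EF + 0xFBE4 = 0x17ED3 → wrap carry → 0x7ED4
  0x7ED4 + 0xF423 = 0x172F7 → wrap carry → 0x72F8
  0x72F8 + 0xEA69 = 0x15D61 → wrap carry → 0x5D62
One's-complement sum = 0x5D62.
Checksum = ~0x5D62 & 0xFFFF = 0xA29D.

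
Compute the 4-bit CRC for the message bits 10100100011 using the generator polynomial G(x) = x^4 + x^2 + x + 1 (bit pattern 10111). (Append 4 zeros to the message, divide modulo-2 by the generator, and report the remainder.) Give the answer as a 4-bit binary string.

Append 4 zeros: 101001000110000. Divide by 10111 (XOR where the leading bit is 1):
  pos 0: 10100 XOR 10111 = 00011
  pos 3: 11100 XOR 10111 = 01011
  pos 4: 10110 XOR 10111 = 00001
  pos 8: 11100 XOR 10111 = 01011
  pos 9: 10110 XOR 10111 = 00001
Remainder (last 4 bits) = 0010. This is the CRC / FCS.

0010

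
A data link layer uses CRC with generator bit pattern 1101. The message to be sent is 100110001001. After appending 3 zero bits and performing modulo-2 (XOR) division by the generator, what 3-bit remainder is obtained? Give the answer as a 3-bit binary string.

Append 3 zeros: 100110001001000. Divide by 1101 (XOR where the leading bit is 1):
  pos 0: 1001 XOR 1101 = 0100
  pos 1: 1001 XOR 1101 = 0100
  pos 2: 1000 XOR 1101 = 0101
  pos 3: 1010 XOR 1101 = 0111
  pos 4: 1110 XOR 1101 = 0011
  pos 6: 1110 XOR 1101 = 0011
  pos 8: 1101 XOR 1101 = 0000
Remainder (last 3 bits) = 000. This is the CRC / FCS.

000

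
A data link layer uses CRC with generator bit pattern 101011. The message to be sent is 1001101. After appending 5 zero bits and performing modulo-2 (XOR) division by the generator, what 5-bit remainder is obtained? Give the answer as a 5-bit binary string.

01111

Append 5 zeros: 100110100000. Divide by 101011 (XOR where the leading bit is 1):
  pos 0: 100110 XOR 101011 = 001101
  pos 2: 110110 XOR 101011 = 011101
  pos 3: 111010 XOR 101011 = 010001
  pos 4: 100010 XOR 101011 = 001001
  pos 6: 100100 XOR 101011 = 001111
Remainder (last 5 bits) = 01111. This is the CRC / FCS.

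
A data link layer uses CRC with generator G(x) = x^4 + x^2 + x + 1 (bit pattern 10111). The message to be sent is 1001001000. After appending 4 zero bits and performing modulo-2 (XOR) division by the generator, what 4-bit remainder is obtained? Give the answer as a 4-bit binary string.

Append 4 zeros: 10010010000000. Divide by 10111 (XOR where the leading bit is 1):
  pos 0: 10010 XOR 10111 = 00101
  pos 2: 10101 XOR 10111 = 00010
  pos 5: 10000 XOR 10111 = 00111
  pos 7: 11100 XOR 10111 = 01011
  pos 8: 10110 XOR 10111 = 00001
Remainder (last 4 bits) = 0010. This is the CRC / FCS.

0010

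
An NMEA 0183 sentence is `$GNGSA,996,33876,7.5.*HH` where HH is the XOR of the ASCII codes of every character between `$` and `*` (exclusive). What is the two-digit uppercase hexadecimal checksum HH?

7D

XOR the ASCII codes of the payload characters:
  'G' = 0x47 → acc = 0x47
  'N' = 0x4E → acc = 0x09
  'G' = 0x47 → acc = 0x4E
  'S' = 0x53 → acc = 0x1D
  'A' = 0x41 → acc = 0x5C
  ',' = 0x2C → acc = 0x70
  '9' = 0x39 → acc = 0x49
  '9' = 0x39 → acc = 0x70
  '6' = 0x36 → acc = 0x46
  ',' = 0x2C → acc = 0x6A
  '3' = 0x33 → acc = 0x59
  '3' = 0x33 → acc = 0x6A
  '8' = 0x38 → acc = 0x52
  '7' = 0x37 → acc = 0x65
  '6' = 0x36 → acc = 0x53
  ',' = 0x2C → acc = 0x7F
  '7' = 0x37 → acc = 0x48
  '.' = 0x2E → acc = 0x66
  '5' = 0x35 → acc = 0x53
  '.' = 0x2E → acc = 0x7D
Checksum = 0x7D.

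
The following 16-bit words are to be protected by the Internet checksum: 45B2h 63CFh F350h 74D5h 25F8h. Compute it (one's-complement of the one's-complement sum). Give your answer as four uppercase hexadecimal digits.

One's-complement addition (fold any carry out of bit 15 back into bit 0):
  0x45B2 + 0x63CF = 0x0A981
  0xA981 + 0xF350 = 0x19CD1 → wrap carry → 0x9CD2
  0x9CD2 + 0x74D5 = 0x111A7 → wrap carry → 0x11A8
  0x11A8 + 0x25F8 = 0x037A0
One's-complement sum = 0x37A0.
Checksum = ~0x37A0 & 0xFFFF = 0xC85F.

C85F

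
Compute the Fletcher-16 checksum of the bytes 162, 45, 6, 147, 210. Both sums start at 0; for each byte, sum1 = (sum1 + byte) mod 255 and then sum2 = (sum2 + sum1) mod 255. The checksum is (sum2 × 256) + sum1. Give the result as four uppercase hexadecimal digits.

ED3C

Running sums (mod 255):
  after byte 0 (162): sum1=162, sum2=162
  after byte 1 (45): sum1=207, sum2=114
  after byte 2 (6): sum1=213, sum2=72
  after byte 3 (147): sum1=105, sum2=177
  after byte 4 (210): sum1=60, sum2=237
Checksum = sum2·256 + sum1 = 237·256 + 60 = 60732 = 0xED3C.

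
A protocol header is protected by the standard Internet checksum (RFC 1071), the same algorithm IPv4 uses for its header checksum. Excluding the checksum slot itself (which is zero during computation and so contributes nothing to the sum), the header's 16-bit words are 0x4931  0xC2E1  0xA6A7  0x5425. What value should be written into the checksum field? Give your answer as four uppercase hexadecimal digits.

One's-complement addition (fold any carry out of bit 15 back into bit 0):
  0x4931 + 0xC2E1 = 0x10C12 → wrap carry → 0x0C13
  0x0C13 + 0xA6A7 = 0x0B2BA
  0xB2BA + 0x5425 = 0x106DF → wrap carry → 0x06E0
One's-complement sum = 0x06E0.
Checksum = ~0x06E0 & 0xFFFF = 0xF91F.

F91F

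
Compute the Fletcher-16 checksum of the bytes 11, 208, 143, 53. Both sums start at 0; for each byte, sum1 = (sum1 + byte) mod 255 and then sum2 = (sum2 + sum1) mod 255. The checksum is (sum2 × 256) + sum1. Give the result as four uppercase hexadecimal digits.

Running sums (mod 255):
  after byte 0 (11): sum1=11, sum2=11
  after byte 1 (208): sum1=219, sum2=230
  after byte 2 (143): sum1=107, sum2=82
  after byte 3 (53): sum1=160, sum2=242
Checksum = sum2·256 + sum1 = 242·256 + 160 = 62112 = 0xF2A0.

F2A0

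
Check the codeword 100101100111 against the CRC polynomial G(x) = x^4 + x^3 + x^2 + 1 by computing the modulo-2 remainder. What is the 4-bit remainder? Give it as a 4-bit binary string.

Modulo-2 division of 100101100111 by 11101:
  pos 0: 10010 XOR 11101 = 01111
  pos 1: 11111 XOR 11101 = 00010
  pos 4: 10100 XOR 11101 = 01001
  pos 5: 10011 XOR 11101 = 01110
  pos 6: 11101 XOR 11101 = 00000
Remainder = 0001 (nonzero — an error is detected).

0001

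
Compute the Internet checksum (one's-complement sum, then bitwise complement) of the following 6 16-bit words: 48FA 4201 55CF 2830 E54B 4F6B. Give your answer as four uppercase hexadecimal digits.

C24D

One's-complement addition (fold any carry out of bit 15 back into bit 0):
  0x48FA + 0x4201 = 0x08AFB
  0x8AFB + 0x55CF = 0x0E0CA
  0xE0CA + 0x2830 = 0x108FA → wrap carry → 0x08FB
  0x08FB + 0xE54B = 0x0EE46
  0xEE46 + 0x4F6B = 0x13DB1 → wrap carry → 0x3DB2
One's-complement sum = 0x3DB2.
Checksum = ~0x3DB2 & 0xFFFF = 0xC24D.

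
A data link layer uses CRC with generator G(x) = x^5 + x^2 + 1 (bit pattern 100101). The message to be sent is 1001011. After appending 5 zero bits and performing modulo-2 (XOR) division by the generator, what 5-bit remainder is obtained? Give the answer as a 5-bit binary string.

Append 5 zeros: 100101100000. Divide by 100101 (XOR where the leading bit is 1):
  pos 0: 100101 XOR 100101 = 000000
  pos 6: 100000 XOR 100101 = 000101
Remainder (last 5 bits) = 00101. This is the CRC / FCS.

00101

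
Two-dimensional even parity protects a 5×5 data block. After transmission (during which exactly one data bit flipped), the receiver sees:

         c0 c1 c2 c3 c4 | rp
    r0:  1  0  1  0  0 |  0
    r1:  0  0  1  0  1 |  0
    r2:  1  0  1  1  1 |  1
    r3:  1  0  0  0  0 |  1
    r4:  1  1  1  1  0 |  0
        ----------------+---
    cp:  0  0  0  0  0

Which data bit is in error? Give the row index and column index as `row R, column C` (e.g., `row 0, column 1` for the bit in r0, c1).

Recompute each row's even parity and compare to rp:
  r0: data parity 0, sent rp 0 → ok
  r1: data parity 0, sent rp 0 → ok
  r2: data parity 0, sent rp 1 → mismatch
  r3: data parity 1, sent rp 1 → ok
  r4: data parity 0, sent rp 0 → ok
Recompute each column's even parity and compare to cp:
  c0: data parity 0, sent cp 0 → ok
  c1: data parity 1, sent cp 0 → mismatch
  c2: data parity 0, sent cp 0 → ok
  c3: data parity 0, sent cp 0 → ok
  c4: data parity 0, sent cp 0 → ok
Exactly one row (r2) and one column (c1) fail → the flipped bit is at their intersection.

row 2, column 1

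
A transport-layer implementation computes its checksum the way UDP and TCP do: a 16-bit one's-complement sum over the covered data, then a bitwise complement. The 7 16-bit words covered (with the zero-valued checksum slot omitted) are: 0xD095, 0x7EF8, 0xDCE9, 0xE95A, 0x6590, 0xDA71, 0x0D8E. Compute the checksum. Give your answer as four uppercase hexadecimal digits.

One's-complement addition (fold any carry out of bit 15 back into bit 0):
  0xD095 + 0x7EF8 = 0x14F8D → wrap carry → 0x4F8E
  0x4F8E + 0xDCE9 = 0x12C77 → wrap carry → 0x2C78
  0x2C78 + 0xE95A = 0x115D2 → wrap carry → 0x15D3
  0x15D3 + 0x6590 = 0x07B63
  0x7B63 + 0xDA71 = 0x155D4 → wrap carry → 0x55D5
  0x55D5 + 0x0D8E = 0x06363
One's-complement sum = 0x6363.
Checksum = ~0x6363 & 0xFFFF = 0x9C9C.

9C9C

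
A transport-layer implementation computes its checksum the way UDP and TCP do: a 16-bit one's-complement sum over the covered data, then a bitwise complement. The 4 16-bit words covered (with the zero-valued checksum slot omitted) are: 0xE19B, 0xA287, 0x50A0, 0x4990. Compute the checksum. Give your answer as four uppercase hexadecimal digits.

One's-complement addition (fold any carry out of bit 15 back into bit 0):
  0xE19B + 0xA287 = 0x18422 → wrap carry → 0x8423
  0x8423 + 0x50A0 = 0x0D4C3
  0xD4C3 + 0x4990 = 0x11E53 → wrap carry → 0x1E54
One's-complement sum = 0x1E54.
Checksum = ~0x1E54 & 0xFFFF = 0xE1AB.

E1AB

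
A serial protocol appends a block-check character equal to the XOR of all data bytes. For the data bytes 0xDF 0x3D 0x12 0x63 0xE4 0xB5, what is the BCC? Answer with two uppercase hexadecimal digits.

C2

XOR the bytes together:
  start with 0xDF
  0xDF ⊕ 0x3D = 0xE2
  0xE2 ⊕ 0x12 = 0xF0
  0xF0 ⊕ 0x63 = 0x93
  0x93 ⊕ 0xE4 = 0x77
  0x77 ⊕ 0xB5 = 0xC2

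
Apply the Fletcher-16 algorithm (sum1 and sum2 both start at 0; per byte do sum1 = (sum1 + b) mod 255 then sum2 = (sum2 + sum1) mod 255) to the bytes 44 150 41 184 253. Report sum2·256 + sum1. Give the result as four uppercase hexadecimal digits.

Running sums (mod 255):
  after byte 0 (44): sum1=44, sum2=44
  after byte 1 (150): sum1=194, sum2=238
  after byte 2 (41): sum1=235, sum2=218
  after byte 3 (184): sum1=164, sum2=127
  after byte 4 (253): sum1=162, sum2=34
Checksum = sum2·256 + sum1 = 34·256 + 162 = 8866 = 0x22A2.

22A2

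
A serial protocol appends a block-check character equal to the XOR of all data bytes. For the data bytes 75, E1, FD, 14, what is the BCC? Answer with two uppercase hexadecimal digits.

7D

XOR the bytes together:
  start with 0x75
  0x75 ⊕ 0xE1 = 0x94
  0x94 ⊕ 0xFD = 0x69
  0x69 ⊕ 0x14 = 0x7D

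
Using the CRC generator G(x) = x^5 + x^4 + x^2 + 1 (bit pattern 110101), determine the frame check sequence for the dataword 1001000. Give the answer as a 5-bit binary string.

11000

Append 5 zeros: 100100000000. Divide by 110101 (XOR where the leading bit is 1):
  pos 0: 100100 XOR 110101 = 010001
  pos 1: 100010 XOR 110101 = 010111
  pos 2: 101110 XOR 110101 = 011011
  pos 3: 110110 XOR 110101 = 000011
Remainder (last 5 bits) = 11000. This is the CRC / FCS.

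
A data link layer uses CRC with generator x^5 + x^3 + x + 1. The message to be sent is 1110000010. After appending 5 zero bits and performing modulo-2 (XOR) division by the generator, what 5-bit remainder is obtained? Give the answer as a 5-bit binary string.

Append 5 zeros: 111000001000000. Divide by 101011 (XOR where the leading bit is 1):
  pos 0: 111000 XOR 101011 = 010011
  pos 1: 100110 XOR 101011 = 001101
  pos 3: 110101 XOR 101011 = 011110
  pos 4: 111100 XOR 101011 = 010111
  pos 5: 101110 XOR 101011 = 000101
  pos 8: 101000 XOR 101011 = 000011
Remainder (last 5 bits) = 00110. This is the CRC / FCS.

00110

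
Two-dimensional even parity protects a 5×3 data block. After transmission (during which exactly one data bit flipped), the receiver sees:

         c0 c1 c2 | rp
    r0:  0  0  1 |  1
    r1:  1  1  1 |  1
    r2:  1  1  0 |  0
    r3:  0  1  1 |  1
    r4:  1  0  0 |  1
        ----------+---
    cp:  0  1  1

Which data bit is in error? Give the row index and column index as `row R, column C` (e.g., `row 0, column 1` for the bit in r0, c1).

Recompute each row's even parity and compare to rp:
  r0: data parity 1, sent rp 1 → ok
  r1: data parity 1, sent rp 1 → ok
  r2: data parity 0, sent rp 0 → ok
  r3: data parity 0, sent rp 1 → mismatch
  r4: data parity 1, sent rp 1 → ok
Recompute each column's even parity and compare to cp:
  c0: data parity 1, sent cp 0 → mismatch
  c1: data parity 1, sent cp 1 → ok
  c2: data parity 1, sent cp 1 → ok
Exactly one row (r3) and one column (c0) fail → the flipped bit is at their intersection.

row 3, column 0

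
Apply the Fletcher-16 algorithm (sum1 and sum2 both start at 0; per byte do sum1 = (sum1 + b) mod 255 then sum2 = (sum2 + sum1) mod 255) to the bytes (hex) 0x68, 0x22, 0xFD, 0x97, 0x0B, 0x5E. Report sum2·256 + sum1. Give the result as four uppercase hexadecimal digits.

Running sums (mod 255):
  after byte 0 (0x68): sum1=104, sum2=104
  after byte 1 (0x22): sum1=138, sum2=242
  after byte 2 (0xFD): sum1=136, sum2=123
  after byte 3 (0x97): sum1=32, sum2=155
  after byte 4 (0x0B): sum1=43, sum2=198
  after byte 5 (0x5E): sum1=137, sum2=80
Checksum = sum2·256 + sum1 = 80·256 + 137 = 20617 = 0x5089.

5089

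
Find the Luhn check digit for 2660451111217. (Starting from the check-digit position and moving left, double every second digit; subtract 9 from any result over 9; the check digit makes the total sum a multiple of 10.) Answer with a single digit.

Partial digits right→left: 7 1 2 1 1 1 1 5 4 0 6 6 2
Double every second digit counting from the check-digit position (so the 1st, 3rd, 5th, ... of the partial from the right).
  doubled (with −9 where >9): 5 4 2 2 8 3 4 → sum 28
  kept as-is: 1 1 1 5 0 6 → sum 14
Total = 28 + 14 = 42.
Check digit = (10 − (42 mod 10)) mod 10 = 8.

8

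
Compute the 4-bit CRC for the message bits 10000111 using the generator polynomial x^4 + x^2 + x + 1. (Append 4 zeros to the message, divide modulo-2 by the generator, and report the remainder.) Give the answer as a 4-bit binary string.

Append 4 zeros: 100001110000. Divide by 10111 (XOR where the leading bit is 1):
  pos 0: 10000 XOR 10111 = 00111
  pos 2: 11111 XOR 10111 = 01000
  pos 3: 10001 XOR 10111 = 00110
  pos 5: 11000 XOR 10111 = 01111
  pos 6: 11110 XOR 10111 = 01001
  pos 7: 10010 XOR 10111 = 00101
Remainder (last 4 bits) = 0101. This is the CRC / FCS.

0101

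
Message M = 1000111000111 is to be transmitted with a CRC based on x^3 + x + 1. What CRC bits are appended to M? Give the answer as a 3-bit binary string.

Append 3 zeros: 1000111000111000. Divide by 1011 (XOR where the leading bit is 1):
  pos 0: 1000 XOR 1011 = 0011
  pos 2: 1111 XOR 1011 = 0100
  pos 3: 1001 XOR 1011 = 0010
  pos 5: 1000 XOR 1011 = 0011
  pos 7: 1101 XOR 1011 = 0110
  pos 8: 1101 XOR 1011 = 0110
  pos 9: 1101 XOR 1011 = 0110
  pos 10: 1100 XOR 1011 = 0111
  pos 11: 1110 XOR 1011 = 0101
  pos 12: 1010 XOR 1011 = 0001
Remainder (last 3 bits) = 001. This is the CRC / FCS.

001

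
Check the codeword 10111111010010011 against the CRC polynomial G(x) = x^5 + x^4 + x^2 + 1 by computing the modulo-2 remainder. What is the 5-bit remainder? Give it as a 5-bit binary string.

00001

Modulo-2 division of 10111111010010011 by 110101:
  pos 0: 101111 XOR 110101 = 011010
  pos 1: 110101 XOR 110101 = 000000
  pos 7: 101001 XOR 110101 = 011100
  pos 8: 111000 XOR 110101 = 001101
  pos 10: 110101 XOR 110101 = 000000
Remainder = 00001 (nonzero — an error is detected).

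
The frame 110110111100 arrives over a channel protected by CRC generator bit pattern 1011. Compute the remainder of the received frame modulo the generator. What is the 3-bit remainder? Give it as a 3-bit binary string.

Modulo-2 division of 110110111100 by 1011:
  pos 0: 1101 XOR 1011 = 0110
  pos 1: 1101 XOR 1011 = 0110
  pos 2: 1100 XOR 1011 = 0111
  pos 3: 1111 XOR 1011 = 0100
  pos 4: 1001 XOR 1011 = 0010
  pos 6: 1011 XOR 1011 = 0000
Remainder = 000 (zero — the frame passes the CRC check).

000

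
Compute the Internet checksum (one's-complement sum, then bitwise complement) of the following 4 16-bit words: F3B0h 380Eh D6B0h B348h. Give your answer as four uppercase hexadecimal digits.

One's-complement addition (fold any carry out of bit 15 back into bit 0):
  0xF3B0 + 0x380E = 0x12BBE → wrap carry → 0x2BBF
  0x2BBF + 0xD6B0 = 0x1026F → wrap carry → 0x0270
  0x0270 + 0xB348 = 0x0B5B8
One's-complement sum = 0xB5B8.
Checksum = ~0xB5B8 & 0xFFFF = 0x4A47.

4A47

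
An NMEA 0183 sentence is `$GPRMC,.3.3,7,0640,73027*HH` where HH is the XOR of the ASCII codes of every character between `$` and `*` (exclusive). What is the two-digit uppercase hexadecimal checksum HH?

XOR the ASCII codes of the payload characters:
  'G' = 0x47 → acc = 0x47
  'P' = 0x50 → acc = 0x17
  'R' = 0x52 → acc = 0x45
  'M' = 0x4D → acc = 0x08
  'C' = 0x43 → acc = 0x4B
  ',' = 0x2C → acc = 0x67
  '.' = 0x2E → acc = 0x49
  '3' = 0x33 → acc = 0x7A
  '.' = 0x2E → acc = 0x54
  '3' = 0x33 → acc = 0x67
  ',' = 0x2C → acc = 0x4B
  '7' = 0x37 → acc = 0x7C
  ',' = 0x2C → acc = 0x50
  '0' = 0x30 → acc = 0x60
  '6' = 0x36 → acc = 0x56
  '4' = 0x34 → acc = 0x62
  '0' = 0x30 → acc = 0x52
  ',' = 0x2C → acc = 0x7E
  '7' = 0x37 → acc = 0x49
  '3' = 0x33 → acc = 0x7A
  '0' = 0x30 → acc = 0x4A
  '2' = 0x32 → acc = 0x78
  '7' = 0x37 → acc = 0x4F
Checksum = 0x4F.

4F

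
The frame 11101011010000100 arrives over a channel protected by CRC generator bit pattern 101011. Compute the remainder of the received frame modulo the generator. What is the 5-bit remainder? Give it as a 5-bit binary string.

Modulo-2 division of 11101011010000100 by 101011:
  pos 0: 111010 XOR 101011 = 010001
  pos 1: 100011 XOR 101011 = 001000
  pos 3: 100010 XOR 101011 = 001001
  pos 5: 100110 XOR 101011 = 001101
  pos 7: 110100 XOR 101011 = 011111
  pos 8: 111110 XOR 101011 = 010101
  pos 9: 101011 XOR 101011 = 000000
Remainder = 00000 (zero — the frame passes the CRC check).

00000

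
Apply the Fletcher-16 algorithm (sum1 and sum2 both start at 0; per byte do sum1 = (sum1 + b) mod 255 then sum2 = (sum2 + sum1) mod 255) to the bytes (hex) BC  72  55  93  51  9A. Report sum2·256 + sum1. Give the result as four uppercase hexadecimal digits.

F504

Running sums (mod 255):
  after byte 0 (BC): sum1=188, sum2=188
  after byte 1 (72): sum1=47, sum2=235
  after byte 2 (55): sum1=132, sum2=112
  after byte 3 (93): sum1=24, sum2=136
  after byte 4 (51): sum1=105, sum2=241
  after byte 5 (9A): sum1=4, sum2=245
Checksum = sum2·256 + sum1 = 245·256 + 4 = 62724 = 0xF504.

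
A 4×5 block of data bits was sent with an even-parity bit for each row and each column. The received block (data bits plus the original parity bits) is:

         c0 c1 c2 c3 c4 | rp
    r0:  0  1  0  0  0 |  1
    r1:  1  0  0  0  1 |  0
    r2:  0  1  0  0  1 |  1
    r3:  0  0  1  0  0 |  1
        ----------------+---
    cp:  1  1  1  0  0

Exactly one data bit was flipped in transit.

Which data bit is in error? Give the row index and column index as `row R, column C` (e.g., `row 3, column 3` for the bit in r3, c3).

Recompute each row's even parity and compare to rp:
  r0: data parity 1, sent rp 1 → ok
  r1: data parity 0, sent rp 0 → ok
  r2: data parity 0, sent rp 1 → mismatch
  r3: data parity 1, sent rp 1 → ok
Recompute each column's even parity and compare to cp:
  c0: data parity 1, sent cp 1 → ok
  c1: data parity 0, sent cp 1 → mismatch
  c2: data parity 1, sent cp 1 → ok
  c3: data parity 0, sent cp 0 → ok
  c4: data parity 0, sent cp 0 → ok
Exactly one row (r2) and one column (c1) fail → the flipped bit is at their intersection.

row 2, column 1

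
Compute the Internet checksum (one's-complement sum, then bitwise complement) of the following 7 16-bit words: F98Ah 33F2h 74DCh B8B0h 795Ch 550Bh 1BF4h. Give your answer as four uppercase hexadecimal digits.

One's-complement addition (fold any carry out of bit 15 back into bit 0):
  0xF98A + 0x33F2 = 0x12D7C → wrap carry → 0x2D7D
  0x2D7D + 0x74DC = 0x0A259
  0xA259 + 0xB8B0 = 0x15B09 → wrap carry → 0x5B0A
  0x5B0A + 0x795C = 0x0D466
  0xD466 + 0x550B = 0x12971 → wrap carry → 0x2972
  0x2972 + 0x1BF4 = 0x04566
One's-complement sum = 0x4566.
Checksum = ~0x4566 & 0xFFFF = 0xBA99.

BA99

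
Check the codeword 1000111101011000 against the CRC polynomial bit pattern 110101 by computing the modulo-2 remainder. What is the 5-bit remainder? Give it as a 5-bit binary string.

00000

Modulo-2 division of 1000111101011000 by 110101:
  pos 0: 100011 XOR 110101 = 010110
  pos 1: 101101 XOR 110101 = 011000
  pos 2: 110001 XOR 110101 = 000100
  pos 5: 100010 XOR 110101 = 010111
  pos 6: 101111 XOR 110101 = 011010
  pos 7: 110101 XOR 110101 = 000000
Remainder = 00000 (zero — the frame passes the CRC check).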